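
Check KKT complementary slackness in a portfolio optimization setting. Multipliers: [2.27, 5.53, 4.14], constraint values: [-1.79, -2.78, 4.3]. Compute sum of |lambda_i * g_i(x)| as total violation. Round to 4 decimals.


KKT complementary slackness check:
lambda_1 * g_1 = 2.27 * -1.79 = -4.0633
lambda_2 * g_2 = 5.53 * -2.78 = -15.3734
lambda_3 * g_3 = 4.14 * 4.3 = 17.802
Total violation = 4.0633 + 15.3734 + 17.802 = 37.2387


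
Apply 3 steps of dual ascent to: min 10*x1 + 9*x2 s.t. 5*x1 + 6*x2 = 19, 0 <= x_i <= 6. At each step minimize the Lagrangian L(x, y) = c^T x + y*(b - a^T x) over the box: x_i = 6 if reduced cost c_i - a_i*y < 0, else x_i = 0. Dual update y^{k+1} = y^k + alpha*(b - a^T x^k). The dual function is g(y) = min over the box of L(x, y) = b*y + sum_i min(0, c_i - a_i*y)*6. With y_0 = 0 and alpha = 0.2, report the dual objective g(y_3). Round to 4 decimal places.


Dual ascent for LP: min 10*x1 + 9*x2, 5*x1 + 6*x2 = 19, 0 <= x_i <= 6
Step 1: y^k = 0.0, reduced costs: (10.0, 9.0)
  x^k = (0.0, 0.0), subgradient = b - a^T x = 19.0
  y^{k+1} = 0.0 + 0.2*19.0 = 3.8
Step 2: y^k = 3.8, reduced costs: (-9.0, -13.8)
  x^k = (6.0, 6.0), subgradient = b - a^T x = -47.0
  y^{k+1} = 3.8 + 0.2*-47.0 = -5.6
Step 3: y^k = -5.6, reduced costs: (38.0, 42.6)
  x^k = (0.0, 0.0), subgradient = b - a^T x = 19.0
  y^{k+1} = -5.6 + 0.2*19.0 = -1.8
Dual objective at y_3 = -1.8: reduced costs (19.0, 19.8), box minimizer x = (0.0, 0.0)
g(y_3) = b*y + (c1 - a1*y)*x1 + (c2 - a2*y)*x2 = 19*(-1.8) + 19.0*0.0 + 19.8*0.0 = -34.2 + 0.0 + 0.0 = -34.2


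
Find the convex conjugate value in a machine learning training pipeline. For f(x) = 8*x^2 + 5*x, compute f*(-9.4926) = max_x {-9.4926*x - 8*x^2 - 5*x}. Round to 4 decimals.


f*(y) = sup_x {y*x - a*x^2 - b*x} = sup_x {(y-b)*x - a*x^2}
FOC: (y - b) - 2a*x = 0 => x* = (y - b)/(2a)
x* = (-9.4926 - 5)/(2*8) = -0.9058
f*(-9.4926) = (y-b)^2/(4a) = (-9.4926 - 5)^2/(4*8)
= 210.0355/32 = 6.5636


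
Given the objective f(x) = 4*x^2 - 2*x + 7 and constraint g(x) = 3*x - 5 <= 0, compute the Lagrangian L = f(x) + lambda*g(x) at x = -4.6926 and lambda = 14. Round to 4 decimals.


Step 1: Evaluate f(x).
f(-4.6926) = 4*(-4.6926)^2 - 2*(-4.6926) + 7 = 104.4672
Step 2: Evaluate g(x).
g(-4.6926) = 3*-4.6926 - 5 = -19.0778
Step 3: Compute Lagrangian.
L = 104.4672 + 14*-19.0778 = -162.622


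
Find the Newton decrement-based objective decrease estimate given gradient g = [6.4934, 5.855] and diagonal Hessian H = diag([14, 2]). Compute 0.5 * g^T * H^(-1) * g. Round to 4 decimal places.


Step 1: H is diagonal, so H^(-1) * g = [0.4638, 2.9275].
Step 2: g^T H^(-1) g = sum_i g_i^2 / H_ii
  = (6.4934)^2/14 + (5.855)^2/2
  = 3.0117 + 17.1405 = 20.1522
Step 3: Objective decrease = 0.5 * g^T H^(-1) g = 10.0761


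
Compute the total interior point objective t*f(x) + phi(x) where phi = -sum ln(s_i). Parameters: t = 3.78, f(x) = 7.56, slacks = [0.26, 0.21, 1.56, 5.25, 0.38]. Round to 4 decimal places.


Step 1: Compute log-barrier.
ln values: [-1.3471, -1.5606, 0.4447, 1.6582, -0.9676]
phi = -(-1.3471 - 1.5606 + 0.4447 + 1.6582 - 0.9676) = 1.7724
Step 2: Compute augmented objective.
t*f(x) = 3.78*7.56 = 28.5768
Total = 28.5768 + 1.7724 = 30.3492


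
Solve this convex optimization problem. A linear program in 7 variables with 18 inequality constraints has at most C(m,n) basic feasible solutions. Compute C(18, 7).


Each vertex corresponds to some choice of n active constraints out of m, so the number of vertices is at most C(m, n) = m! / (n!(m-n)!).
m = 18, n = 7
Numerator: 18 * 17 * 16 * 15 * 14 * 13 * 12
Denominator: 7! = 5040
C(18, 7) = 31824


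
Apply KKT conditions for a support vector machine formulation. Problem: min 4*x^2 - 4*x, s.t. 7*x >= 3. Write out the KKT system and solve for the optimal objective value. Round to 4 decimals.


Step 1: Try lambda = 0 (constraint inactive).
Stationarity: 2*4*x - 4 = 0
x* = 4/(2*4) = 0.5
Check constraint: 7*0.5 = 3.5 >= 3 -- satisfied.
Step 2: Compute optimal value.
f(x*) = 4*0.5^2 - 4*0.5 = -1.0


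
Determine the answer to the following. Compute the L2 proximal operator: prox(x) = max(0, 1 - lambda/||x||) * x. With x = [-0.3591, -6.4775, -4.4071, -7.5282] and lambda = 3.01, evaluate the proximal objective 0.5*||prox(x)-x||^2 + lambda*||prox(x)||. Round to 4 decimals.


Step 1: Compute ||x||.
||x|| = 10.8712
Step 2: Compute scaling factor.
scale = max(0, 1 - 3.01/10.8712) = 0.7231
Step 3: prox(x) = [-0.2597, -4.684, -3.1869, -5.4438]
||prox(x)|| = 7.8612
Step 4: Proximal objective.
0.5*||prox-x||^2 = 4.5301
lambda*||prox|| = 23.6622
Total = 28.1923


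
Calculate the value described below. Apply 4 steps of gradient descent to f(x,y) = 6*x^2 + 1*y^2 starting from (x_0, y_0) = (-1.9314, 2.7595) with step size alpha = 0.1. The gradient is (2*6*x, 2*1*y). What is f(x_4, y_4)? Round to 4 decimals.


Gradient descent on f(x,y) = 6*x^2 + 1*y^2.
Starting point: (-1.9314, 2.7595), alpha = 0.1
Step 1: grad_x = 2*6*-1.9314 = -23.1768, grad_y = 2*1*2.7595 = 5.519
  x_1 = -1.9314 - 0.1*-23.1768 = 0.3863
  y_1 = 2.7595 - 0.1*5.519 = 2.2076
Step 2: grad_x = 2*6*0.3863 = 4.6354, grad_y = 2*1*2.2076 = 4.4152
  x_2 = 0.3863 - 0.1*4.6354 = -0.0773
  y_2 = 2.2076 - 0.1*4.4152 = 1.7661
Step 3: grad_x = 2*6*-0.0773 = -0.9271, grad_y = 2*1*1.7661 = 3.5322
  x_3 = -0.0773 - 0.1*-0.9271 = 0.0155
  y_3 = 1.7661 - 0.1*3.5322 = 1.4129
Step 4: grad_x = 2*6*0.0155 = 0.1854, grad_y = 2*1*1.4129 = 2.8257
  x_4 = 0.0155 - 0.1*0.1854 = -0.0031
  y_4 = 1.4129 - 0.1*2.8257 = 1.1303
f(-0.0031, 1.1303) = 6*(-0.0031)^2 + 1*1.1303^2 = 1.2776


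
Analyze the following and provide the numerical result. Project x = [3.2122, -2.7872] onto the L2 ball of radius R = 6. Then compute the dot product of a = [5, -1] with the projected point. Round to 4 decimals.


Step 1: Compute ||x|| (intermediates to 6 decimals).
||x|| = sqrt(3.2122^2 + (-2.7872)^2) = 4.252848
Step 2: Project.
Since ||x|| <= R, proj = x (no scaling needed).
proj(x) = [3.2122, -2.7872]
Step 3: Dot product.
a^T * proj(x) = 5*3.2122 - 1*(-2.7872) = 18.8482


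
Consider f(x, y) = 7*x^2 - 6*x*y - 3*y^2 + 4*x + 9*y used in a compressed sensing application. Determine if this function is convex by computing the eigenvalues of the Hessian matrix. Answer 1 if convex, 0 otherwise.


The Hessian of f(x,y) = 7*x^2 - 6*x*y - 3*y^2 + 4*x + 9*y is:
H = [[14, -6], [-6, -6]]
Trace = 14 - 6 = 8
Determinant = 14*-6 - (-6)^2 = -120
Discriminant = (8)^2 - 4*-120 = 544.0
Eigenvalues: lambda_1 = -7.6619, lambda_2 = 15.6619
The function is not convex.

0


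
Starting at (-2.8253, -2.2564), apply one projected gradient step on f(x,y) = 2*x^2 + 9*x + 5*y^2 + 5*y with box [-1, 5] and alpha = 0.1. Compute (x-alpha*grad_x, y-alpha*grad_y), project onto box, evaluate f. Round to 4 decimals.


Step 1: Compute gradient at (-2.8253, -2.2564).
grad_x = 2*2*-2.8253 + 9 = -2.3012
grad_y = 2*5*-2.2564 + 5 = -17.564
Step 2: Gradient step.
x_raw = -2.8253 - 0.1*-2.3012 = -2.5952
y_raw = -2.2564 - 0.1*-17.564 = -0.5
Step 3: Project onto [-1, 5].
x_proj = clip(-2.5952) = -1.0
y_proj = clip(-0.5) = -0.5
Step 4: Evaluate f.
f(-1.0, -0.5) = -8.25


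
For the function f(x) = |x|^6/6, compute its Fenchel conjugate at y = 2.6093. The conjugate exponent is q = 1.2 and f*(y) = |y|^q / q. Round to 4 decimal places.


The conjugate exponent q satisfies 1/p + 1/q = 1.
p = 6, so q = 6/(6 - 1) = 1.2
|y|^q = 2.6093^1.2 = 3.161
f*(2.6093) = 3.161 / 1.2 = 2.6342


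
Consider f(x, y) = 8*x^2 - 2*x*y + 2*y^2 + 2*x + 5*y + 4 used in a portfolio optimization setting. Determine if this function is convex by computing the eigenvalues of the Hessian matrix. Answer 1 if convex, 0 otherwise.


The Hessian of f(x,y) = 8*x^2 - 2*x*y + 2*y^2 + 2*x + 5*y + 4 is:
H = [[16, -2], [-2, 4]]
Trace = 16 + 4 = 20
Determinant = 16*4 - (-2)^2 = 60
Discriminant = (20)^2 - 4*60 = 160.0
Eigenvalues: lambda_1 = 3.6754, lambda_2 = 16.3246
The function is convex.

1


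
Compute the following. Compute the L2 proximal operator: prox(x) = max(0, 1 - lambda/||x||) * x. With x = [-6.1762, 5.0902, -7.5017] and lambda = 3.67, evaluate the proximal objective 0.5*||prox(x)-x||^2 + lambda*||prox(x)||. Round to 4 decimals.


Step 1: Compute ||x||.
||x|| = 10.9696
Step 2: Compute scaling factor.
scale = max(0, 1 - 3.67/10.9696) = 0.6654
Step 3: prox(x) = [-4.1099, 3.3872, -4.9919]
||prox(x)|| = 7.2996
Step 4: Proximal objective.
0.5*||prox-x||^2 = 6.7345
lambda*||prox|| = 26.7895
Total = 33.5238


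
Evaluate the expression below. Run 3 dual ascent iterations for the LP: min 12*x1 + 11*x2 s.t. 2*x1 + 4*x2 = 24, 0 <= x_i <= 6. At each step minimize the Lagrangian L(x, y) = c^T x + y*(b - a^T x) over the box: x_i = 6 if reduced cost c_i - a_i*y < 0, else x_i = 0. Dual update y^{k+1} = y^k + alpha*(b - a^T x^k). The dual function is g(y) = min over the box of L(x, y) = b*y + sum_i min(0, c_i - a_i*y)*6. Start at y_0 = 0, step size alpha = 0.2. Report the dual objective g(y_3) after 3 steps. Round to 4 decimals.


Dual ascent for LP: min 12*x1 + 11*x2, 2*x1 + 4*x2 = 24, 0 <= x_i <= 6
Step 1: y^k = 0.0, reduced costs: (12.0, 11.0)
  x^k = (0.0, 0.0), subgradient = b - a^T x = 24.0
  y^{k+1} = 0.0 + 0.2*24.0 = 4.8
Step 2: y^k = 4.8, reduced costs: (2.4, -8.2)
  x^k = (0.0, 6.0), subgradient = b - a^T x = 0.0
  y^{k+1} = 4.8 + 0.2*0.0 = 4.8
Step 3: y^k = 4.8, reduced costs: (2.4, -8.2)
  x^k = (0.0, 6.0), subgradient = b - a^T x = 0.0
  y^{k+1} = 4.8 + 0.2*0.0 = 4.8
Dual objective at y_3 = 4.8: reduced costs (2.4, -8.2), box minimizer x = (0.0, 6.0)
g(y_3) = b*y + (c1 - a1*y)*x1 + (c2 - a2*y)*x2 = 24*4.8 + 2.4*0.0 + (-8.2)*6.0 = 115.2 + 0.0 - 49.2 = 66.0


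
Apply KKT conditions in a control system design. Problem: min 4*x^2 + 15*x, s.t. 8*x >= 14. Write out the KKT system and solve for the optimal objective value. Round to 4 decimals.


Step 1: Try lambda = 0 (constraint inactive).
x_unc = -15/(2*4) = -1.875
Check: 8*-1.875 = -15.0 < 14 -- violated!
Step 2: Constraint must be active: 8*x = 14
x* = 14/8 = 1.75
lambda = (2*4*1.75 + 15)/8 = 3.625
Step 3: Compute optimal value.
f(x*) = 4*1.75^2 + 15*1.75 = 38.5


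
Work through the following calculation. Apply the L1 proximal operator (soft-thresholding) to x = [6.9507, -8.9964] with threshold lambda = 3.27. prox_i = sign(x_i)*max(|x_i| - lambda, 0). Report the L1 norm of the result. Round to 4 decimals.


Soft-thresholding with lambda = 3.27:
prox(6.9507) = sign(6.9507)*max(|6.9507| - 3.27, 0) = 3.6807
prox(-8.9964) = sign(-8.9964)*max(|-8.9964| - 3.27, 0) = -5.7264
prox(x) = [3.6807, -5.7264]
||prox(x)||_1 = 3.6807 + 5.7264 = 9.4071


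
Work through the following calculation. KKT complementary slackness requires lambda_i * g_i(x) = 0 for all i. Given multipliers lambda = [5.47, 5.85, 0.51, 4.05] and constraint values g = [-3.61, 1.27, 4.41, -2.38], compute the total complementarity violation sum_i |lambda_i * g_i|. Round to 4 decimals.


KKT complementary slackness check:
lambda_1 * g_1 = 5.47 * -3.61 = -19.7467
lambda_2 * g_2 = 5.85 * 1.27 = 7.4295
lambda_3 * g_3 = 0.51 * 4.41 = 2.2491
lambda_4 * g_4 = 4.05 * -2.38 = -9.639
Total violation = 19.7467 + 7.4295 + 2.2491 + 9.639 = 39.0643


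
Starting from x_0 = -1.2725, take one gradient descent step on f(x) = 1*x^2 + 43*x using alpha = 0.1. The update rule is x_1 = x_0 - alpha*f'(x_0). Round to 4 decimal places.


We compute the gradient at x_0 and apply the update.
f'(x) = 2*x + 43
f'(-1.2725) = 2*-1.2725 + 43 = 40.455
x_1 = -1.2725 - 0.1*40.455 = -5.318


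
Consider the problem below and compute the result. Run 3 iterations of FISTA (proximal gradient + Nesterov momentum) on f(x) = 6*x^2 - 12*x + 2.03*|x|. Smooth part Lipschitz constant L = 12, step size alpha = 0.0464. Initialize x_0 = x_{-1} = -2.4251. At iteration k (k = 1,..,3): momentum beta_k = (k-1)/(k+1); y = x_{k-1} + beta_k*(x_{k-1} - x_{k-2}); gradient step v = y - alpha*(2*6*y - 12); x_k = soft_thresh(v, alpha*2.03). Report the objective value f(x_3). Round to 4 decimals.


FISTA on f(x) = 6*x^2 - 12*x + 2.03*|x|
L = 12, alpha = 0.0464
Iteration 1: beta = 0.0, y = -2.4251 + 0.0*(-2.4251 + 2.4251) = -2.4251
  grad(y) = -41.1012, v = y - alpha*grad = -0.518
  prox(v) = soft_thresh(-0.518, 0.0942) = -0.4238
Iteration 2: beta = 0.3333, y = -0.4238 + 0.3333*(-0.4238 + 2.4251) = 0.2433
  grad(y) = -9.0806, v = y - alpha*grad = 0.6646
  prox(v) = soft_thresh(0.6646, 0.0942) = 0.5704
Iteration 3: beta = 0.5, y = 0.5704 + 0.5*(0.5704 + 0.4238) = 1.0676
  grad(y) = 0.8106, v = y - alpha*grad = 1.0299
  prox(v) = soft_thresh(1.0299, 0.0942) = 0.9357
f(x_3) = 6*0.9357^2 - 12*0.9357 + 2.03*|0.9357| = -4.0757


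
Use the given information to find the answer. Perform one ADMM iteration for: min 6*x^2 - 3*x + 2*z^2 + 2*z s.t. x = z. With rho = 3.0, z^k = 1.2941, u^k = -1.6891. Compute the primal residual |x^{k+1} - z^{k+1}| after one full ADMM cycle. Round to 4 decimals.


ADMM iteration with rho = 3.0, z^k = 1.2941, u^k = -1.6891
Step 1: x-update.
Minimize 6*x^2 - 3*x + (3.0/2)*(x - 1.2941 - 1.6891)^2
FOC: (2*6 + 3.0)*x = 3 + 3.0*(1.2941 + 1.6891)
x^{k+1} = 0.7966
Step 2: z-update.
Minimize 2*z^2 + 2*z + (3.0/2)*(0.7966 - z - 1.6891)^2
FOC: (2*2 + 3.0)*z = -2 + 3.0*(0.7966 - 1.6891)
z^{k+1} = -0.6682
Step 3: u-update.
u^{k+1} = -1.6891 + 0.7966 + 0.6682 = -0.2243
Step 4: Primal residual = |0.7966 + 0.6682| = 1.4648


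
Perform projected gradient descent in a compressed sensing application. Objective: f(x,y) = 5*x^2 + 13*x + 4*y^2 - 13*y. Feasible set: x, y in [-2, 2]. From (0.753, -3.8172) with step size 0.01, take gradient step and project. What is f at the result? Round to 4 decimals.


Step 1: Compute gradient at (0.753, -3.8172).
grad_x = 2*5*0.753 + 13 = 20.53
grad_y = 2*4*-3.8172 - 13 = -43.5376
Step 2: Gradient step.
x_raw = 0.753 - 0.01*20.53 = 0.5477
y_raw = -3.8172 - 0.01*-43.5376 = -3.3818
Step 3: Project onto [-2, 2].
x_proj = clip(0.5477) = 0.5477
y_proj = clip(-3.3818) = -2.0
Step 4: Evaluate f.
f(0.5477, -2.0) = 50.62


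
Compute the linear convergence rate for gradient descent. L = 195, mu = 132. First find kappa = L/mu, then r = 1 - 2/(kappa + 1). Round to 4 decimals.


Step 1: Compute the condition number.
kappa = L/mu = 195/132 = 1.4773
Step 2: Compute the convergence rate.
r = 1 - 2/(kappa + 1) = 1 - 2*mu/(L + mu) = (L - mu)/(L + mu) = 63/327 = 0.1927


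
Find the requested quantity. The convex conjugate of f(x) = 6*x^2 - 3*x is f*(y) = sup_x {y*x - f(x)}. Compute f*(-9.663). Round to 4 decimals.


f*(y) = sup_x {y*x - a*x^2 - b*x} = sup_x {(y-b)*x - a*x^2}
FOC: (y - b) - 2a*x = 0 => x* = (y - b)/(2a)
x* = (-9.663 + 3)/(2*6) = -0.5553
f*(-9.663) = (y-b)^2/(4a) = (-9.663 + 3)^2/(4*6)
= 44.3956/24 = 1.8498


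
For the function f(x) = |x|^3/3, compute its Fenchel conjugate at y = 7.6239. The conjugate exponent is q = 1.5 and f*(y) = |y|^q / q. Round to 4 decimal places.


The conjugate exponent q satisfies 1/p + 1/q = 1.
p = 3, so q = 3/(3 - 1) = 1.5
|y|^q = 7.6239^1.5 = 21.0507
f*(7.6239) = 21.0507 / 1.5 = 14.0338


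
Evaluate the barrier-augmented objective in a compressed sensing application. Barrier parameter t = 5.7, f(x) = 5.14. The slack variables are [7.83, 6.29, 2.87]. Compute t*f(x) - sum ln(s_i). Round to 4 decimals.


Step 1: Compute log-barrier.
ln values: [2.058, 1.839, 1.0543]
phi = -(2.058 + 1.839 + 1.0543) = -4.9512
Step 2: Compute augmented objective.
t*f(x) = 5.7*5.14 = 29.298
Total = 29.298 - 4.9512 = 24.3468


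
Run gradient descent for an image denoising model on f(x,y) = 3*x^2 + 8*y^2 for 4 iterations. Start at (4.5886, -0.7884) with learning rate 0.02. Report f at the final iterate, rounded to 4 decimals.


Gradient descent on f(x,y) = 3*x^2 + 8*y^2.
Starting point: (4.5886, -0.7884), alpha = 0.02
Step 1: grad_x = 2*3*4.5886 = 27.5316, grad_y = 2*8*-0.7884 = -12.6144
  x_1 = 4.5886 - 0.02*27.5316 = 4.038
  y_1 = -0.7884 - 0.02*-12.6144 = -0.5361
Step 2: grad_x = 2*3*4.038 = 24.2278, grad_y = 2*8*-0.5361 = -8.5778
  x_2 = 4.038 - 0.02*24.2278 = 3.5534
  y_2 = -0.5361 - 0.02*-8.5778 = -0.3646
Step 3: grad_x = 2*3*3.5534 = 21.3205, grad_y = 2*8*-0.3646 = -5.8329
  x_3 = 3.5534 - 0.02*21.3205 = 3.127
  y_3 = -0.3646 - 0.02*-5.8329 = -0.2479
Step 4: grad_x = 2*3*3.127 = 18.762, grad_y = 2*8*-0.2479 = -3.9664
  x_4 = 3.127 - 0.02*18.762 = 2.7518
  y_4 = -0.2479 - 0.02*-3.9664 = -0.1686
f(2.7518, -0.1686) = 3*2.7518^2 + 8*(-0.1686)^2 = 22.9439


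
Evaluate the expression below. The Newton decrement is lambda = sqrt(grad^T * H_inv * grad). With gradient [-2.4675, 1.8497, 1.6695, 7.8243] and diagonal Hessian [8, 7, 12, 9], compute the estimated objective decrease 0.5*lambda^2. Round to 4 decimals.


Step 1: H is diagonal, so H^(-1) * g = [-0.3084, 0.2642, 0.1391, 0.8694].
Step 2: g^T H^(-1) g = sum_i g_i^2 / H_ii
  = (-2.4675)^2/8 + (1.8497)^2/7 + (1.6695)^2/12 + (7.8243)^2/9
  = 0.7611 + 0.4888 + 0.2323 + 6.8022 = 8.2843
Step 3: Objective decrease = 0.5 * g^T H^(-1) g = 4.1421


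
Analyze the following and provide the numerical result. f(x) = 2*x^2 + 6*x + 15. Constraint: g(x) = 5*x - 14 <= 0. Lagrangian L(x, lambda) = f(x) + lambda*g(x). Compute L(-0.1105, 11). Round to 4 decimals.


Step 1: Evaluate f(x).
f(-0.1105) = 2*(-0.1105)^2 + 6*(-0.1105) + 15 = 14.3614
Step 2: Evaluate g(x).
g(-0.1105) = 5*-0.1105 - 14 = -14.5525
Step 3: Compute Lagrangian.
L = 14.3614 + 11*-14.5525 = -145.7161


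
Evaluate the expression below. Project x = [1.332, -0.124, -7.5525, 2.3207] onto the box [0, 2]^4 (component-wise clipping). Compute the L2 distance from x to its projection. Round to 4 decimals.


Project each component onto [0, 2].
clip(1.332) = 1.332, clip(-0.124) = 0.0, clip(-7.5525) = 0.0, clip(2.3207) = 2.0
Projection = [1.332, 0.0, 0.0, 2.0]
Squared diffs: [0.0, 0.0154, 57.0403, 0.1028]
Distance = sqrt(57.1585) = 7.5603


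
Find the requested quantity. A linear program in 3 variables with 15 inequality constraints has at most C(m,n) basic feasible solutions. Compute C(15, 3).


Each vertex corresponds to some choice of n active constraints out of m, so the number of vertices is at most C(m, n) = m! / (n!(m-n)!).
m = 15, n = 3
Numerator: 15 * 14 * 13
Denominator: 3! = 6
C(15, 3) = 455


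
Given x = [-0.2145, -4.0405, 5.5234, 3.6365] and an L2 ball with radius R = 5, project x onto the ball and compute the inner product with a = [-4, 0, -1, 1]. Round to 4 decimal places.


Step 1: Compute ||x|| (intermediates to 6 decimals).
||x|| = sqrt((-0.2145)^2 + (-4.0405)^2 + 5.5234^2 + 3.6365^2) = 7.75266
Step 2: Project.
Since ||x|| > R, scale = R/||x|| = 5/7.75266 = 0.64494, proj(x) = scale * x
proj(x) = [-0.13834, -2.60588, 3.562262, 2.345324]
Step 3: Dot product.
a^T * proj(x) = -4*(-0.13834) + 0*(-2.60588) - 1*3.562262 + 1*2.345324 = -0.6636


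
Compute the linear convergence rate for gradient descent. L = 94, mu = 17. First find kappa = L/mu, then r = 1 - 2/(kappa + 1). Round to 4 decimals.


Step 1: Compute the condition number.
kappa = L/mu = 94/17 = 5.5294
Step 2: Compute the convergence rate.
r = 1 - 2/(kappa + 1) = 1 - 2*mu/(L + mu) = (L - mu)/(L + mu) = 77/111 = 0.6937


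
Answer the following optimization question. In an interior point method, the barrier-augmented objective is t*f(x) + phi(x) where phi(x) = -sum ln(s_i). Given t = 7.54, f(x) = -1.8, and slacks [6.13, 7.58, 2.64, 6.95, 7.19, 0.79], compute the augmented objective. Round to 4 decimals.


Step 1: Compute log-barrier.
ln values: [1.8132, 2.0255, 0.9708, 1.9387, 1.9727, -0.2357]
phi = -(1.8132 + 2.0255 + 0.9708 + 1.9387 + 1.9727 - 0.2357) = -8.4852
Step 2: Compute augmented objective.
t*f(x) = 7.54*-1.8 = -13.572
Total = -13.572 - 8.4852 = -22.0572


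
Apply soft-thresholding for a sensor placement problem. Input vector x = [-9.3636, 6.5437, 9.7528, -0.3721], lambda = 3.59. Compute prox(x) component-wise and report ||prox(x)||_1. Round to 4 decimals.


Soft-thresholding with lambda = 3.59:
prox(-9.3636) = sign(-9.3636)*max(|-9.3636| - 3.59, 0) = -5.7736
prox(6.5437) = sign(6.5437)*max(|6.5437| - 3.59, 0) = 2.9537
prox(9.7528) = sign(9.7528)*max(|9.7528| - 3.59, 0) = 6.1628
prox(-0.3721) = sign(-0.3721)*max(|-0.3721| - 3.59, 0) = 0.0
prox(x) = [-5.7736, 2.9537, 6.1628, 0.0]
||prox(x)||_1 = 5.7736 + 2.9537 + 6.1628 + 0.0 = 14.8901


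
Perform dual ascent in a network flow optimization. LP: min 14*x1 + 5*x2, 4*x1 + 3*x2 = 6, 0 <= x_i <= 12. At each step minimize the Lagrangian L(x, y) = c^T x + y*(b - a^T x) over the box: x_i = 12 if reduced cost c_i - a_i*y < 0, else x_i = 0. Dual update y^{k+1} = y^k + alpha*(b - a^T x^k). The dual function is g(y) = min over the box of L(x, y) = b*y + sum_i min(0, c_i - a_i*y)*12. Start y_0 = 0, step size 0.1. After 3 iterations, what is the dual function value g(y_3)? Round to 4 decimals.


Dual ascent for LP: min 14*x1 + 5*x2, 4*x1 + 3*x2 = 6, 0 <= x_i <= 12
Step 1: y^k = 0.0, reduced costs: (14.0, 5.0)
  x^k = (0.0, 0.0), subgradient = b - a^T x = 6.0
  y^{k+1} = 0.0 + 0.1*6.0 = 0.6
Step 2: y^k = 0.6, reduced costs: (11.6, 3.2)
  x^k = (0.0, 0.0), subgradient = b - a^T x = 6.0
  y^{k+1} = 0.6 + 0.1*6.0 = 1.2
Step 3: y^k = 1.2, reduced costs: (9.2, 1.4)
  x^k = (0.0, 0.0), subgradient = b - a^T x = 6.0
  y^{k+1} = 1.2 + 0.1*6.0 = 1.8
Dual objective at y_3 = 1.8: reduced costs (6.8, -0.4), box minimizer x = (0.0, 12.0)
g(y_3) = b*y + (c1 - a1*y)*x1 + (c2 - a2*y)*x2 = 6*1.8 + 6.8*0.0 + (-0.4)*12.0 = 10.8 + 0.0 - 4.8 = 6.0


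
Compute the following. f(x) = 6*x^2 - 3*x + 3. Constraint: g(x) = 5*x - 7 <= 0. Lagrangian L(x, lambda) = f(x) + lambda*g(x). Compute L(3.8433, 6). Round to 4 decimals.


Step 1: Evaluate f(x).
f(3.8433) = 6*3.8433^2 - 3*3.8433 + 3 = 80.0958
Step 2: Evaluate g(x).
g(3.8433) = 5*3.8433 - 7 = 12.2165
Step 3: Compute Lagrangian.
L = 80.0958 + 6*12.2165 = 153.3948


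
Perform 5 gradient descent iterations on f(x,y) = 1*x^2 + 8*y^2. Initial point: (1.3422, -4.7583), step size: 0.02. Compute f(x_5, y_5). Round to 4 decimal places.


Gradient descent on f(x,y) = 1*x^2 + 8*y^2.
Starting point: (1.3422, -4.7583), alpha = 0.02
Step 1: grad_x = 2*1*1.3422 = 2.6844, grad_y = 2*8*-4.7583 = -76.1328
  x_1 = 1.3422 - 0.02*2.6844 = 1.2885
  y_1 = -4.7583 - 0.02*-76.1328 = -3.2356
Step 2: grad_x = 2*1*1.2885 = 2.577, grad_y = 2*8*-3.2356 = -51.7703
  x_2 = 1.2885 - 0.02*2.577 = 1.237
  y_2 = -3.2356 - 0.02*-51.7703 = -2.2002
Step 3: grad_x = 2*1*1.237 = 2.4739, grad_y = 2*8*-2.2002 = -35.2038
  x_3 = 1.237 - 0.02*2.4739 = 1.1875
  y_3 = -2.2002 - 0.02*-35.2038 = -1.4962
Step 4: grad_x = 2*1*1.1875 = 2.375, grad_y = 2*8*-1.4962 = -23.9386
  x_4 = 1.1875 - 0.02*2.375 = 1.14
  y_4 = -1.4962 - 0.02*-23.9386 = -1.0174
Step 5: grad_x = 2*1*1.14 = 2.28, grad_y = 2*8*-1.0174 = -16.2782
  x_5 = 1.14 - 0.02*2.28 = 1.0944
  y_5 = -1.0174 - 0.02*-16.2782 = -0.6918
f(1.0944, -0.6918) = 1*1.0944^2 + 8*(-0.6918)^2 = 5.0267


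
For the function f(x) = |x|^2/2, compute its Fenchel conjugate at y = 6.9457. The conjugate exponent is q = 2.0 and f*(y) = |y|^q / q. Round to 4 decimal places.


The conjugate exponent q satisfies 1/p + 1/q = 1.
p = 2, so q = 2/(2 - 1) = 2.0
|y|^q = 6.9457^2.0 = 48.2427
f*(6.9457) = 48.2427 / 2.0 = 24.1214


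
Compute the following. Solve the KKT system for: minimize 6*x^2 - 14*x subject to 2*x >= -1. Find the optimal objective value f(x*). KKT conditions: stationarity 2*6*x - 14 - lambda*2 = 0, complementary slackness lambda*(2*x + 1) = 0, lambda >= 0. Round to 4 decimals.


Step 1: Try lambda = 0 (constraint inactive).
Stationarity: 2*6*x - 14 = 0
x* = 14/(2*6) = 7/6 = 1.1667 (rounded; the exact value 7/6 is used below)
Check constraint: 2*1.1667 = 2.3334 >= -1 -- satisfied.
Step 2: Compute optimal value.
f(x*) = 6*(7/6)^2 - 14*(7/6) = -8.1667


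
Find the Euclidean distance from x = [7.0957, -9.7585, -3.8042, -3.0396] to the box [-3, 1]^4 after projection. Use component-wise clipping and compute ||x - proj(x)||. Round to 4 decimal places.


Project each component onto [-3, 1].
clip(7.0957) = 1.0, clip(-9.7585) = -3.0, clip(-3.8042) = -3.0, clip(-3.0396) = -3.0
Projection = [1.0, -3.0, -3.0, -3.0]
Squared diffs: [37.1576, 45.6773, 0.6467, 0.0016]
Distance = sqrt(83.4832) = 9.1369


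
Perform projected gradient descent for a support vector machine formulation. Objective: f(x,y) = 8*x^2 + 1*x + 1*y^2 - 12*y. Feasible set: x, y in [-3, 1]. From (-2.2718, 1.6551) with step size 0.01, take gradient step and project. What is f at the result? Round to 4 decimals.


Step 1: Compute gradient at (-2.2718, 1.6551).
grad_x = 2*8*-2.2718 + 1 = -35.3488
grad_y = 2*1*1.6551 - 12 = -8.6898
Step 2: Gradient step.
x_raw = -2.2718 - 0.01*-35.3488 = -1.9183
y_raw = 1.6551 - 0.01*-8.6898 = 1.742
Step 3: Project onto [-3, 1].
x_proj = clip(-1.9183) = -1.9183
y_proj = clip(1.742) = 1.0
Step 4: Evaluate f.
f(-1.9183, 1.0) = 16.5211


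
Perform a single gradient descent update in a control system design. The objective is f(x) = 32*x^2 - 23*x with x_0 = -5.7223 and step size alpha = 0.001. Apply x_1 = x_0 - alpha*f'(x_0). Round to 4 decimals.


We compute the gradient at x_0 and apply the update.
f'(x) = 64*x - 23
f'(-5.7223) = 64*-5.7223 - 23 = -389.2272
x_1 = -5.7223 - 0.001*-389.2272 = -5.3331


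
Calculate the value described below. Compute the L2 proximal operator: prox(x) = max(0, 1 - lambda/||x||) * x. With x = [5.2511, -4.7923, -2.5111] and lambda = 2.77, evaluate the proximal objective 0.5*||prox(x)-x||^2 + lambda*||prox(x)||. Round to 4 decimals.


Step 1: Compute ||x||.
||x|| = 7.5396
Step 2: Compute scaling factor.
scale = max(0, 1 - 2.77/7.5396) = 0.6326
Step 3: prox(x) = [3.3219, -3.0316, -1.5885]
||prox(x)|| = 4.7696
Step 4: Proximal objective.
0.5*||prox-x||^2 = 3.8365
lambda*||prox|| = 13.2118
Total = 17.0483


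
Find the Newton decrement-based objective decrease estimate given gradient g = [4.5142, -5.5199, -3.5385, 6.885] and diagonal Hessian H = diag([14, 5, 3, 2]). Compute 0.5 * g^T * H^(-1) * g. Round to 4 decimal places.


Step 1: H is diagonal, so H^(-1) * g = [0.3224, -1.104, -1.1795, 3.4425].
Step 2: g^T H^(-1) g = sum_i g_i^2 / H_ii
  = (4.5142)^2/14 + (-5.5199)^2/5 + (-3.5385)^2/3 + (6.885)^2/2
  = 1.4556 + 6.0939 + 4.1737 + 23.7016 = 35.4247
Step 3: Objective decrease = 0.5 * g^T H^(-1) g = 17.7124


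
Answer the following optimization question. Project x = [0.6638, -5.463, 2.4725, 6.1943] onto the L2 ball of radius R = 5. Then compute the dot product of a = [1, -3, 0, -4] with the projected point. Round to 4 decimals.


Step 1: Compute ||x|| (intermediates to 6 decimals).
||x|| = sqrt(0.6638^2 + (-5.463)^2 + 2.4725^2 + 6.1943^2) = 8.646826
Step 2: Project.
Since ||x|| > R, scale = R/||x|| = 5/8.646826 = 0.578247, proj(x) = scale * x
proj(x) = [0.38384, -3.158963, 1.429716, 3.581835]
Step 3: Dot product.
a^T * proj(x) = 1*0.38384 - 3*(-3.158963) + 0*1.429716 - 4*3.581835 = -4.4666


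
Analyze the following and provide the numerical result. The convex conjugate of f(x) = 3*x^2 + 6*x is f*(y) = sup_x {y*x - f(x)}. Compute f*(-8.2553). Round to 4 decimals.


f*(y) = sup_x {y*x - a*x^2 - b*x} = sup_x {(y-b)*x - a*x^2}
FOC: (y - b) - 2a*x = 0 => x* = (y - b)/(2a)
x* = (-8.2553 - 6)/(2*3) = -2.3759
f*(-8.2553) = (y-b)^2/(4a) = (-8.2553 - 6)^2/(4*3)
= 203.2136/12 = 16.9345


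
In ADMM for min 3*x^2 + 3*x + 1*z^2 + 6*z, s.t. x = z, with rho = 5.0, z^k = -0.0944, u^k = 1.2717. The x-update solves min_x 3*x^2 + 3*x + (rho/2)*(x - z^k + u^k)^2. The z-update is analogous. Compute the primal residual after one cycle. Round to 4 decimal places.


ADMM iteration with rho = 5.0, z^k = -0.0944, u^k = 1.2717
Step 1: x-update.
Minimize 3*x^2 + 3*x + (5.0/2)*(x + 0.0944 + 1.2717)^2
FOC: (2*3 + 5.0)*x = -3 + 5.0*(-0.0944 - 1.2717)
x^{k+1} = -0.8937
Step 2: z-update.
Minimize 1*z^2 + 6*z + (5.0/2)*(-0.8937 - z + 1.2717)^2
FOC: (2*1 + 5.0)*z = -6 + 5.0*(-0.8937 + 1.2717)
z^{k+1} = -0.5871
Step 3: u-update.
u^{k+1} = 1.2717 - 0.8937 + 0.5871 = 0.9651
Step 4: Primal residual = |-0.8937 + 0.5871| = 0.3066


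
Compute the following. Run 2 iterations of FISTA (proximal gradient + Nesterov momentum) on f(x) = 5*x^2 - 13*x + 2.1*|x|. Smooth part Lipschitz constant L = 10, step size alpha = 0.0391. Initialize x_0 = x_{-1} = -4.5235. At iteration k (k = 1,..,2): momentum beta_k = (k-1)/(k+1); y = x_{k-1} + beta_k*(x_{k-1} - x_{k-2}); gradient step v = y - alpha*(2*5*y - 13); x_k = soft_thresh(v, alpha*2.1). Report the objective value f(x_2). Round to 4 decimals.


FISTA on f(x) = 5*x^2 - 13*x + 2.1*|x|
L = 10, alpha = 0.0391
Iteration 1: beta = 0.0, y = -4.5235 + 0.0*(-4.5235 + 4.5235) = -4.5235
  grad(y) = -58.235, v = y - alpha*grad = -2.2465
  prox(v) = soft_thresh(-2.2465, 0.0821) = -2.1644
Iteration 2: beta = 0.3333, y = -2.1644 + 0.3333*(-2.1644 + 4.5235) = -1.378
  grad(y) = -26.7804, v = y - alpha*grad = -0.3309
  prox(v) = soft_thresh(-0.3309, 0.0821) = -0.2488
f(x_2) = 5*(-0.2488)^2 - 13*(-0.2488) + 2.1*|-0.2488| = 4.0666


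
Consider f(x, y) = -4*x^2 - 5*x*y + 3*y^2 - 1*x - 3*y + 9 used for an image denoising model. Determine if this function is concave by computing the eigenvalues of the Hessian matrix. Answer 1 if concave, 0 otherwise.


The Hessian of f(x,y) = -4*x^2 - 5*x*y + 3*y^2 - 1*x - 3*y + 9 is:
H = [[-8, -5], [-5, 6]]
Trace = -8 + 6 = -2
Determinant = -8*6 - (-5)^2 = -73
Discriminant = (-2)^2 - 4*-73 = 296.0
Eigenvalues: lambda_1 = -9.6023, lambda_2 = 7.6023
The function is not concave.

0


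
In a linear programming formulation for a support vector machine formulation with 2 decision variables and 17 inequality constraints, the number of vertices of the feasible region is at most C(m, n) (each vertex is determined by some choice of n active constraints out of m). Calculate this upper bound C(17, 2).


Each vertex corresponds to some choice of n active constraints out of m, so the number of vertices is at most C(m, n) = m! / (n!(m-n)!).
m = 17, n = 2
Numerator: 17 * 16
Denominator: 2! = 2
C(17, 2) = 136


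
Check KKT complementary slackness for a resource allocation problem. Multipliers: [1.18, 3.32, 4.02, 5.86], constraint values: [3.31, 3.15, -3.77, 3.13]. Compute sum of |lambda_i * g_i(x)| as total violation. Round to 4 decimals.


KKT complementary slackness check:
lambda_1 * g_1 = 1.18 * 3.31 = 3.9058
lambda_2 * g_2 = 3.32 * 3.15 = 10.458
lambda_3 * g_3 = 4.02 * -3.77 = -15.1554
lambda_4 * g_4 = 5.86 * 3.13 = 18.3418
Total violation = 3.9058 + 10.458 + 15.1554 + 18.3418 = 47.861


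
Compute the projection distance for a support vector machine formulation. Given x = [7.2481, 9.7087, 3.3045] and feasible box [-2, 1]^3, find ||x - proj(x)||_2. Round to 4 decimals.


Project each component onto [-2, 1].
clip(7.2481) = 1.0, clip(9.7087) = 1.0, clip(3.3045) = 1.0
Projection = [1.0, 1.0, 1.0]
Squared diffs: [39.0388, 75.8415, 5.3107]
Distance = sqrt(120.191) = 10.9632


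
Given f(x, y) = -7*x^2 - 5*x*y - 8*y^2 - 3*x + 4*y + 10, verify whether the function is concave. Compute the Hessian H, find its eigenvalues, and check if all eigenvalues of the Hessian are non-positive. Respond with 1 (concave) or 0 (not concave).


The Hessian of f(x,y) = -7*x^2 - 5*x*y - 8*y^2 - 3*x + 4*y + 10 is:
H = [[-14, -5], [-5, -16]]
Trace = -14 - 16 = -30
Determinant = -14*-16 - (-5)^2 = 199
Discriminant = (-30)^2 - 4*199 = 104.0
Eigenvalues: lambda_1 = -20.099, lambda_2 = -9.901
The function is concave.

1


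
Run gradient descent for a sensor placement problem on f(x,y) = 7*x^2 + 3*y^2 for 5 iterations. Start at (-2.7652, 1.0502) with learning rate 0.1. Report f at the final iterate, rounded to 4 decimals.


Gradient descent on f(x,y) = 7*x^2 + 3*y^2.
Starting point: (-2.7652, 1.0502), alpha = 0.1
Step 1: grad_x = 2*7*-2.7652 = -38.7128, grad_y = 2*3*1.0502 = 6.3012
  x_1 = -2.7652 - 0.1*-38.7128 = 1.1061
  y_1 = 1.0502 - 0.1*6.3012 = 0.4201
Step 2: grad_x = 2*7*1.1061 = 15.4851, grad_y = 2*3*0.4201 = 2.5205
  x_2 = 1.1061 - 0.1*15.4851 = -0.4424
  y_2 = 0.4201 - 0.1*2.5205 = 0.168
Step 3: grad_x = 2*7*-0.4424 = -6.194, grad_y = 2*3*0.168 = 1.0082
  x_3 = -0.4424 - 0.1*-6.194 = 0.177
  y_3 = 0.168 - 0.1*1.0082 = 0.0672
Step 4: grad_x = 2*7*0.177 = 2.4776, grad_y = 2*3*0.0672 = 0.4033
  x_4 = 0.177 - 0.1*2.4776 = -0.0708
  y_4 = 0.0672 - 0.1*0.4033 = 0.0269
Step 5: grad_x = 2*7*-0.0708 = -0.991, grad_y = 2*3*0.0269 = 0.1613
  x_5 = -0.0708 - 0.1*-0.991 = 0.0283
  y_5 = 0.0269 - 0.1*0.1613 = 0.0108
f(0.0283, 0.0108) = 7*0.0283^2 + 3*0.0108^2 = 0.006


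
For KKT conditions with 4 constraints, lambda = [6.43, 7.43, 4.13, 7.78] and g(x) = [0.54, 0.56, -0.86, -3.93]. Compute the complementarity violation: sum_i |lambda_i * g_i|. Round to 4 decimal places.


KKT complementary slackness check:
lambda_1 * g_1 = 6.43 * 0.54 = 3.4722
lambda_2 * g_2 = 7.43 * 0.56 = 4.1608
lambda_3 * g_3 = 4.13 * -0.86 = -3.5518
lambda_4 * g_4 = 7.78 * -3.93 = -30.5754
Total violation = 3.4722 + 4.1608 + 3.5518 + 30.5754 = 41.7602


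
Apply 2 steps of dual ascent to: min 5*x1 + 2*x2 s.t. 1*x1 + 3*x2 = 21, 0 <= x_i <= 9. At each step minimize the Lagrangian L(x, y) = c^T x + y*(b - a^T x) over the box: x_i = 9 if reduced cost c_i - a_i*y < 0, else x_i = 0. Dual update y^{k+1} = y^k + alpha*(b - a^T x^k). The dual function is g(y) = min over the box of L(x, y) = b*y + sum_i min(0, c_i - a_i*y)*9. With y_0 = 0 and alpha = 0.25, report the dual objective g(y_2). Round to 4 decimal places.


Dual ascent for LP: min 5*x1 + 2*x2, 1*x1 + 3*x2 = 21, 0 <= x_i <= 9
Step 1: y^k = 0.0, reduced costs: (5.0, 2.0)
  x^k = (0.0, 0.0), subgradient = b - a^T x = 21.0
  y^{k+1} = 0.0 + 0.25*21.0 = 5.25
Step 2: y^k = 5.25, reduced costs: (-0.25, -13.75)
  x^k = (9.0, 9.0), subgradient = b - a^T x = -15.0
  y^{k+1} = 5.25 + 0.25*-15.0 = 1.5
Dual objective at y_2 = 1.5: reduced costs (3.5, -2.5), box minimizer x = (0.0, 9.0)
g(y_2) = b*y + (c1 - a1*y)*x1 + (c2 - a2*y)*x2 = 21*1.5 + 3.5*0.0 + (-2.5)*9.0 = 31.5 + 0.0 - 22.5 = 9.0


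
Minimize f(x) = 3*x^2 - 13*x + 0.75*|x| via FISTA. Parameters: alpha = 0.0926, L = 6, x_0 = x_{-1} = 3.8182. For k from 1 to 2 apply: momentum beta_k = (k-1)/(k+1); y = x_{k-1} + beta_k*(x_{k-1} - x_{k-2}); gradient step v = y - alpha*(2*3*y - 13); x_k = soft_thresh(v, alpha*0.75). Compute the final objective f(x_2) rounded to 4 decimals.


FISTA on f(x) = 3*x^2 - 13*x + 0.75*|x|
L = 6, alpha = 0.0926
Iteration 1: beta = 0.0, y = 3.8182 + 0.0*(3.8182 - 3.8182) = 3.8182
  grad(y) = 9.9092, v = y - alpha*grad = 2.9006
  prox(v) = soft_thresh(2.9006, 0.0695) = 2.8312
Iteration 2: beta = 0.3333, y = 2.8312 + 0.3333*(2.8312 - 3.8182) = 2.5021
  grad(y) = 2.0129, v = y - alpha*grad = 2.3158
  prox(v) = soft_thresh(2.3158, 0.0695) = 2.2463
f(x_2) = 3*2.2463^2 - 13*2.2463 + 0.75*|2.2463| = -12.3796


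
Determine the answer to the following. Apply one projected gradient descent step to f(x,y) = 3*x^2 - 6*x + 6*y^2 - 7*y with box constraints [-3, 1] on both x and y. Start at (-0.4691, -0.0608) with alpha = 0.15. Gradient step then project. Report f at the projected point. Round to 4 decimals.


Step 1: Compute gradient at (-0.4691, -0.0608).
grad_x = 2*3*-0.4691 - 6 = -8.8146
grad_y = 2*6*-0.0608 - 7 = -7.7296
Step 2: Gradient step.
x_raw = -0.4691 - 0.15*-8.8146 = 0.8531
y_raw = -0.0608 - 0.15*-7.7296 = 1.0986
Step 3: Project onto [-3, 1].
x_proj = clip(0.8531) = 0.8531
y_proj = clip(1.0986) = 1.0
Step 4: Evaluate f.
f(0.8531, 1.0) = -3.9353


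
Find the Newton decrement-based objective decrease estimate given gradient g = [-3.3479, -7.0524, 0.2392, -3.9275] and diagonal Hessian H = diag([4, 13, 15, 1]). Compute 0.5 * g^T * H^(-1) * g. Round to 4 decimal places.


Step 1: H is diagonal, so H^(-1) * g = [-0.837, -0.5425, 0.0159, -3.9275].
Step 2: g^T H^(-1) g = sum_i g_i^2 / H_ii
  = (-3.3479)^2/4 + (-7.0524)^2/13 + (0.2392)^2/15 + (-3.9275)^2/1
  = 2.8021 + 3.8259 + 0.0038 + 15.4253 = 22.0571
Step 3: Objective decrease = 0.5 * g^T H^(-1) g = 11.0285


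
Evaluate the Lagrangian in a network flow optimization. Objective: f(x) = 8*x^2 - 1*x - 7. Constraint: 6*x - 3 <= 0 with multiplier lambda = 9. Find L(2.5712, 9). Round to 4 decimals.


Step 1: Evaluate f(x).
f(2.5712) = 8*2.5712^2 - 1*2.5712 - 7 = 43.3174
Step 2: Evaluate g(x).
g(2.5712) = 6*2.5712 - 3 = 12.4272
Step 3: Compute Lagrangian.
L = 43.3174 + 9*12.4272 = 155.1622


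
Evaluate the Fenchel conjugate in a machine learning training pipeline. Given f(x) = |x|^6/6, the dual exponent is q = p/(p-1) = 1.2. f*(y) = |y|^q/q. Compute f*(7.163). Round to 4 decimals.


The conjugate exponent q satisfies 1/p + 1/q = 1.
p = 6, so q = 6/(6 - 1) = 1.2
|y|^q = 7.163^1.2 = 10.6197
f*(7.163) = 10.6197 / 1.2 = 8.8498


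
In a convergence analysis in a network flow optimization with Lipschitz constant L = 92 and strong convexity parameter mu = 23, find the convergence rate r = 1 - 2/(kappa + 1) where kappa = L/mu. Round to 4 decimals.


Step 1: Compute the condition number.
kappa = L/mu = 92/23 = 4.0
Step 2: Compute the convergence rate.
r = 1 - 2/(kappa + 1) = 1 - 2*mu/(L + mu) = (L - mu)/(L + mu) = 69/115 = 0.6


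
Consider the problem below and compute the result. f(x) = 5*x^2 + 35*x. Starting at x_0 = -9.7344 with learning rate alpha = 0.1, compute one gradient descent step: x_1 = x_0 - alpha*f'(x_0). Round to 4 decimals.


We compute the gradient at x_0 and apply the update.
f'(x) = 10*x + 35
f'(-9.7344) = 10*-9.7344 + 35 = -62.344
x_1 = -9.7344 - 0.1*-62.344 = -3.5


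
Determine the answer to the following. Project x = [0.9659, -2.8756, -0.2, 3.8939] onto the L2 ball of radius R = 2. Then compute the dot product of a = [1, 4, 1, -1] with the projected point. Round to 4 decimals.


Step 1: Compute ||x|| (intermediates to 6 decimals).
||x|| = sqrt(0.9659^2 + (-2.8756)^2 + (-0.2)^2 + 3.8939^2) = 4.940091
Step 2: Project.
Since ||x|| > R, scale = R/||x|| = 2/4.940091 = 0.404851, proj(x) = scale * x
proj(x) = [0.391046, -1.16419, -0.08097, 1.576449]
Step 3: Dot product.
a^T * proj(x) = 1*0.391046 + 4*(-1.16419) + 1*(-0.08097) - 1*1.576449 = -5.9231


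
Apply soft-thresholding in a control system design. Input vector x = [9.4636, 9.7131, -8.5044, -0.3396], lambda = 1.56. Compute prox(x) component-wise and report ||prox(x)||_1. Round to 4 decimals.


Soft-thresholding with lambda = 1.56:
prox(9.4636) = sign(9.4636)*max(|9.4636| - 1.56, 0) = 7.9036
prox(9.7131) = sign(9.7131)*max(|9.7131| - 1.56, 0) = 8.1531
prox(-8.5044) = sign(-8.5044)*max(|-8.5044| - 1.56, 0) = -6.9444
prox(-0.3396) = sign(-0.3396)*max(|-0.3396| - 1.56, 0) = 0.0
prox(x) = [7.9036, 8.1531, -6.9444, 0.0]
||prox(x)||_1 = 7.9036 + 8.1531 + 6.9444 + 0.0 = 23.0011


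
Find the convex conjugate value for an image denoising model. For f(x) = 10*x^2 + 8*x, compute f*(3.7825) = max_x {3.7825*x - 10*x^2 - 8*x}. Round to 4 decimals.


f*(y) = sup_x {y*x - a*x^2 - b*x} = sup_x {(y-b)*x - a*x^2}
FOC: (y - b) - 2a*x = 0 => x* = (y - b)/(2a)
x* = (3.7825 - 8)/(2*10) = -0.2109
f*(3.7825) = (y-b)^2/(4a) = (3.7825 - 8)^2/(4*10)
= 17.7873/40 = 0.4447


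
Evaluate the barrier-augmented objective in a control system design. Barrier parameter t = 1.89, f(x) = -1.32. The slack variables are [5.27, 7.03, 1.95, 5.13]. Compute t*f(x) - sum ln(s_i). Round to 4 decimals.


Step 1: Compute log-barrier.
ln values: [1.662, 1.9502, 0.6678, 1.6351]
phi = -(1.662 + 1.9502 + 0.6678 + 1.6351) = -5.9152
Step 2: Compute augmented objective.
t*f(x) = 1.89*-1.32 = -2.4948
Total = -2.4948 - 5.9152 = -8.41


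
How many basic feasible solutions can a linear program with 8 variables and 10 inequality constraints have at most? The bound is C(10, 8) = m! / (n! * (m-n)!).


Each vertex corresponds to some choice of n active constraints out of m, so the number of vertices is at most C(m, n) = m! / (n!(m-n)!).
m = 10, n = 8
Numerator: 10 * 9 * 8 * 7 * 6 * 5 * 4 * 3
Denominator: 8! = 40320
C(10, 8) = 45


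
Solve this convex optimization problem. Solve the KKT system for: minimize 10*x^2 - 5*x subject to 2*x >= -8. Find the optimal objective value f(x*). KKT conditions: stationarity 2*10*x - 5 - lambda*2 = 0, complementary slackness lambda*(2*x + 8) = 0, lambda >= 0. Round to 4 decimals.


Step 1: Try lambda = 0 (constraint inactive).
Stationarity: 2*10*x - 5 = 0
x* = 5/(2*10) = 0.25
Check constraint: 2*0.25 = 0.5 >= -8 -- satisfied.
Step 2: Compute optimal value.
f(x*) = 10*0.25^2 - 5*0.25 = -0.625
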